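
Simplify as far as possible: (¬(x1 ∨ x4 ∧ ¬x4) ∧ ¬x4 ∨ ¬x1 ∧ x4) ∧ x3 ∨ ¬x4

¬x1 ∧ x3 ∨ ¬x4

(¬(x1 ∨ x4 ∧ ¬x4) ∧ ¬x4 ∨ ¬x1 ∧ x4) ∧ x3 ∨ ¬x4
= (¬x1 ∧ ¬x4 ∨ ¬x1 ∧ x4) ∧ x3 ∨ ¬x4   (complement / identity)
= ¬x1 ∧ x3 ∨ ¬x4   (distribution)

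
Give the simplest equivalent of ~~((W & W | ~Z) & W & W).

W

~~((W & W | ~Z) & W & W)
= ~~(W & W)   (absorption)
= W & W   (double negation)
= W   (idempotence)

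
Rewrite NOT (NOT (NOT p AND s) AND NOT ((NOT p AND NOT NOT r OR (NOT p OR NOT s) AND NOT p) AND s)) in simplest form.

NOT (NOT (NOT p AND s) AND NOT ((NOT p AND NOT NOT r OR (NOT p OR NOT s) AND NOT p) AND s))
= NOT (NOT (NOT p AND s) AND NOT ((NOT p AND NOT NOT r OR NOT p) AND s))   — absorption
= NOT p AND s OR (NOT p AND NOT NOT r OR NOT p) AND s   — De Morgan
= NOT p AND s OR (NOT p AND r OR NOT p) AND s   — double negation
= NOT p AND s OR NOT p AND s   — absorption
= NOT p AND s   — idempotence

NOT p AND s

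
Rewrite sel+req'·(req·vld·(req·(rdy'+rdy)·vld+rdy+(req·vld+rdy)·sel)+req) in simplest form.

sel

sel+req'·(req·vld·(req·(rdy'+rdy)·vld+rdy+(req·vld+rdy)·sel)+req)
= sel+req'·(req·vld·(req·vld+rdy+(req·vld+rdy)·sel)+req)   — complement / identity
= sel+req'·(req·vld·(req·vld+rdy)+req)   — absorption
= sel+req'·(req·vld+req)   — absorption
= sel+req'·req   — absorption
= sel   — complement / identity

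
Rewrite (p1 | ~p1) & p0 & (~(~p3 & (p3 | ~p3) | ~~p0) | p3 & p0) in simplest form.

p0 & p3

(p1 | ~p1) & p0 & (~(~p3 & (p3 | ~p3) | ~~p0) | p3 & p0)
= p0 & (~(~p3 & (p3 | ~p3) | ~~p0) | p3 & p0)   [complement / identity]
= p0 & (~(~p3 | ~~p0) | p3 & p0)   [complement / identity]
= p0 & (p3 & ~p0 | p3 & p0)   [De Morgan]
= p0 & p3   [distribution]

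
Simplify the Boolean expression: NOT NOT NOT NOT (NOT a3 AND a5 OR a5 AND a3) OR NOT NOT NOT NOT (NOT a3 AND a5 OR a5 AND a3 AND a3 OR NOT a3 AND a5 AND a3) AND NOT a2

a5

NOT NOT NOT NOT (NOT a3 AND a5 OR a5 AND a3) OR NOT NOT NOT NOT (NOT a3 AND a5 OR a5 AND a3 AND a3 OR NOT a3 AND a5 AND a3) AND NOT a2
= NOT NOT NOT NOT (NOT a3 AND a5 OR a5 AND a3) OR NOT NOT NOT NOT (NOT a3 AND a5 OR a5 AND a3) AND NOT a2
= NOT NOT NOT NOT (NOT a3 AND a5 OR a5 AND a3)
= NOT NOT (NOT a3 AND a5 OR a5 AND a3)
= NOT NOT a5
= a5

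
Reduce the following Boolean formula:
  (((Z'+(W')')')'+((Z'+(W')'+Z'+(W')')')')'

(((Z'+(W')')')'+((Z'+(W')'+Z'+(W')')')')'
= (((Z'+(W')')')'+((Z'+(W')')')')'   [idempotence]
= (((Z'+(W')')')')'   [idempotence]
= ((Z·W')')'   [De Morgan]
= Z·W'   [double negation]

Z·W'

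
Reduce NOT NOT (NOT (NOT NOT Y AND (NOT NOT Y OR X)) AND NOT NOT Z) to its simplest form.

NOT NOT (NOT (NOT NOT Y AND (NOT NOT Y OR X)) AND NOT NOT Z)
= NOT (NOT NOT Y AND (NOT NOT Y OR X) OR NOT Z)   [De Morgan]
= NOT (NOT NOT Y OR NOT Z)   [absorption]
= NOT Y AND Z   [De Morgan]

NOT Y AND Z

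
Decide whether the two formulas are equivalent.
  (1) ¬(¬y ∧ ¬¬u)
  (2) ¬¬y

E1: ¬(¬y ∧ ¬¬u)
    = y ∨ ¬u   [De Morgan]
E2: ¬¬y
    = y   [double negation]
These differ: at u=0, y=0, E1 = 1 but E2 = 0.

No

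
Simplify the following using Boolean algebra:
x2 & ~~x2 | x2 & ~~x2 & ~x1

x2

x2 & ~~x2 | x2 & ~~x2 & ~x1
= x2 & ~~x2
= x2 & x2
= x2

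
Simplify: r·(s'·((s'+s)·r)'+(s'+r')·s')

r·(s'·((s'+s)·r)'+(s'+r')·s')
= r·(s'·r'+(s'+r')·s')
= r·(s'·r'+s')
= r·s'

r·s'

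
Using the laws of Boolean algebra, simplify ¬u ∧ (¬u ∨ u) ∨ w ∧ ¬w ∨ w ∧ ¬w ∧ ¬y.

¬u ∧ (¬u ∨ u) ∨ w ∧ ¬w ∨ w ∧ ¬w ∧ ¬y
= ¬u ∧ (¬u ∨ u) ∨ w ∧ ¬w   (absorption)
= ¬u ∨ w ∧ ¬w   (complement / identity)
= ¬u   (complement / identity)

¬u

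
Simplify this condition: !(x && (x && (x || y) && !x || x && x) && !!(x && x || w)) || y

!x || y

!(x && (x && (x || y) && !x || x && x) && !!(x && x || w)) || y
= !(x && (x && !x || x && x) && !!(x && x || w)) || y
= !(x && x && !!(x && x || w)) || y
= !(x && x && (x && x || w)) || y
= !(x && x) || y
= !x || y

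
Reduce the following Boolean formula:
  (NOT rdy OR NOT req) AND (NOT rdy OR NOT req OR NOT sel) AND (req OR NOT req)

(NOT rdy OR NOT req) AND (NOT rdy OR NOT req OR NOT sel) AND (req OR NOT req)
= (NOT rdy OR NOT req) AND (NOT rdy OR NOT req OR NOT sel)   [complement / identity]
= NOT rdy OR NOT req   [absorption]

NOT rdy OR NOT req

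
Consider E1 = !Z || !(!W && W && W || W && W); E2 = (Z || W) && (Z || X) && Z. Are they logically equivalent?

E1: !Z || !(!W && W && W || W && W)
    = !Z || !(!W && W || W && W)
    = !Z || !W
E2: (Z || W) && (Z || X) && Z
    = (Z || W) && Z
    = Z
These differ: at W=0, X=0, Z=0, E1 = 1 but E2 = 0.

No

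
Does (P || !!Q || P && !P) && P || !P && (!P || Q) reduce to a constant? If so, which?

yes, True

(P || !!Q || P && !P) && P || !P && (!P || Q)
= (P || !!Q) && P || !P && (!P || Q)   [complement / identity]
= (P || !!Q) && P || !P   [absorption]
= (P || Q) && P || !P   [double negation]
= P || !P   [absorption]
= true   [complement]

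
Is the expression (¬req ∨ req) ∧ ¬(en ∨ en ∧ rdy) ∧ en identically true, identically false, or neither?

identically false

(¬req ∨ req) ∧ ¬(en ∨ en ∧ rdy) ∧ en
= (¬req ∨ req) ∧ ¬en ∧ en
= ¬en ∧ en
= False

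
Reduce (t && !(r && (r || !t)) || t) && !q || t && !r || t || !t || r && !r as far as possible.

(t && !(r && (r || !t)) || t) && !q || t && !r || t || !t || r && !r
= (t && !(r && (r || !t)) || t) && !q || t && !r || t || !t   [complement / identity]
= (t && !r || t) && !q || t && !r || t || !t   [absorption]
= t && !r || t || !t   [absorption]
= t || !t   [absorption]
= true   [complement]

true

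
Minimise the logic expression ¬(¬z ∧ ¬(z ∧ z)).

z

¬(¬z ∧ ¬(z ∧ z))
= z ∨ z ∧ z   (De Morgan)
= z ∨ z   (idempotence)
= z   (idempotence)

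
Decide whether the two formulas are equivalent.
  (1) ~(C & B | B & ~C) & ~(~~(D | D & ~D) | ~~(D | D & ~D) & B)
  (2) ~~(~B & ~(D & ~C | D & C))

E1: ~(C & B | B & ~C) & ~(~~(D | D & ~D) | ~~(D | D & ~D) & B)
    = ~(C & B | B & ~C) & ~~~(D | D & ~D)   (absorption)
    = ~(C & B | B & ~C) & ~~~D   (complement / identity)
    = ~(C & B | B & ~C) & ~D   (double negation)
    = ~B & ~D   (distribution)
E2: ~~(~B & ~(D & ~C | D & C))
    = ~~(~B & ~D)   (distribution)
    = ~B & ~D   (double negation)
Both reduce to ~B & ~D, so they are equivalent.

Yes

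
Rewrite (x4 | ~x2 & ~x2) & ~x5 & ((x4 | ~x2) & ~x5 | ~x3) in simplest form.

(x4 | ~x2 & ~x2) & ~x5 & ((x4 | ~x2) & ~x5 | ~x3)
= (x4 | ~x2) & ~x5 & ((x4 | ~x2) & ~x5 | ~x3)   [idempotence]
= (x4 | ~x2) & ~x5   [absorption]

(x4 | ~x2) & ~x5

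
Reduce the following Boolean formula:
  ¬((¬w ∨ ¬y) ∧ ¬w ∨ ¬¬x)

¬((¬w ∨ ¬y) ∧ ¬w ∨ ¬¬x)
= ¬(¬w ∨ ¬¬x)   [absorption]
= w ∧ ¬x   [De Morgan]

w ∧ ¬x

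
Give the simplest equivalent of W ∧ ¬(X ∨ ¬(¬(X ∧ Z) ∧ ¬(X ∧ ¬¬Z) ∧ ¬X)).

W ∧ ¬(X ∨ ¬(¬(X ∧ Z) ∧ ¬(X ∧ ¬¬Z) ∧ ¬X))
= W ∧ ¬(X ∨ ¬(¬(X ∧ Z) ∧ ¬(X ∧ Z) ∧ ¬X))   [double negation]
= W ∧ ¬(X ∨ ¬(¬(X ∧ Z) ∧ ¬X))   [idempotence]
= W ∧ ¬(X ∨ X ∧ Z ∨ X)   [De Morgan]
= W ∧ ¬(X ∨ X)   [absorption]
= W ∧ ¬X   [idempotence]

W ∧ ¬X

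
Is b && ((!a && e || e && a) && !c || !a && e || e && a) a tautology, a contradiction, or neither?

b && ((!a && e || e && a) && !c || !a && e || e && a)
= b && (!a && e || e && a)
= b && e
This depends on b, e, so it is not a constant.

neither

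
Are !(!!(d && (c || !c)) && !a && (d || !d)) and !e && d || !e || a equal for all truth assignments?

No

E1: !(!!(d && (c || !c)) && !a && (d || !d))
    = !(!!(d && (c || !c)) && !a)
    = !(d && (c || !c)) || a
    = !d || a
E2: !e && d || !e || a
    = !e || a
These differ: at a=0, c=0, d=0, e=1, E1 = 1 but E2 = 0.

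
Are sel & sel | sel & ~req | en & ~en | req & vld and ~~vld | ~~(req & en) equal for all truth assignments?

No

E1: sel & sel | sel & ~req | en & ~en | req & vld
    = sel & sel | sel & ~req | req & vld   [complement / identity]
    = sel & (sel | ~req) | req & vld   [distribution]
    = sel | req & vld   [absorption]
E2: ~~vld | ~~(req & en)
    = vld | ~~(req & en)   [double negation]
    = vld | req & en   [double negation]
These differ: at en=0, req=0, sel=1, vld=0, E1 = 1 but E2 = 0.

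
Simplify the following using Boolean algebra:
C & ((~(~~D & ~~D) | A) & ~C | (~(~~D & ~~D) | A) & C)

C & (~D | A)

C & ((~(~~D & ~~D) | A) & ~C | (~(~~D & ~~D) | A) & C)
= C & (~(~~D & ~~D) | A)   — distribution
= C & (~~~D | A)   — idempotence
= C & (~D | A)   — double negation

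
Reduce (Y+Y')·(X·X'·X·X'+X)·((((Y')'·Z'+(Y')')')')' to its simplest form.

(Y+Y')·(X·X'·X·X'+X)·((((Y')'·Z'+(Y')')')')'
= (X·X'·X·X'+X)·((((Y')'·Z'+(Y')')')')'   (complement / identity)
= (X·X'·X·X'+X)·((((Y')')')')'   (absorption)
= (X·X'+X)·((((Y')')')')'   (idempotence)
= (X·X'+X)·((Y')')'   (double negation)
= X·((Y')')'   (complement / identity)
= X·Y'   (double negation)

X·Y'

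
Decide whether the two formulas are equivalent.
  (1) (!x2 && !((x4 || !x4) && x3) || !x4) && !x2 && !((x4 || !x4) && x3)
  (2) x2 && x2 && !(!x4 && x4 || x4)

E1: (!x2 && !((x4 || !x4) && x3) || !x4) && !x2 && !((x4 || !x4) && x3)
    = !x2 && !((x4 || !x4) && x3)   [absorption]
    = !x2 && !x3   [complement / identity]
E2: x2 && x2 && !(!x4 && x4 || x4)
    = x2 && x2 && !x4   [complement / identity]
    = x2 && !x4   [idempotence]
These differ: at x2=1, x3=0, x4=0, E1 = 0 but E2 = 1.

No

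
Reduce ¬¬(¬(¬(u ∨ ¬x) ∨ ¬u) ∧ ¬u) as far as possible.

¬¬(¬(¬(u ∨ ¬x) ∨ ¬u) ∧ ¬u)
= ¬¬((u ∨ ¬x) ∧ u ∧ ¬u)   — De Morgan
= (u ∨ ¬x) ∧ u ∧ ¬u   — double negation
= u ∧ ¬u   — absorption
= False   — complement

False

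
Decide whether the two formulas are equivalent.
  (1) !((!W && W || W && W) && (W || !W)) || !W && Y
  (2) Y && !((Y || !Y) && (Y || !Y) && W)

E1: !((!W && W || W && W) && (W || !W)) || !W && Y
    = !(W && (W || !W)) || !W && Y
    = !W || !W && Y
    = !W
E2: Y && !((Y || !Y) && (Y || !Y) && W)
    = Y && !((Y || !Y) && W)
    = Y && !W
These differ: at W=0, Y=0, E1 = 1 but E2 = 0.

No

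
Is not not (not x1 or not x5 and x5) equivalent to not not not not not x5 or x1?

No

E1: not not (not x1 or not x5 and x5)
    = not not not x1   (complement / identity)
    = not x1   (double negation)
E2: not not not not not x5 or x1
    = not not not x5 or x1   (double negation)
    = not x5 or x1   (double negation)
These differ: at x1=0, x5=1, E1 = 1 but E2 = 0.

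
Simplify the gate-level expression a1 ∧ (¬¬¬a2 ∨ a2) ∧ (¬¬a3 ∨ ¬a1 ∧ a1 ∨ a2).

a1 ∧ (¬¬¬a2 ∨ a2) ∧ (¬¬a3 ∨ ¬a1 ∧ a1 ∨ a2)
= a1 ∧ (¬a2 ∨ a2) ∧ (¬¬a3 ∨ ¬a1 ∧ a1 ∨ a2)   — double negation
= a1 ∧ (¬a2 ∨ a2) ∧ (¬¬a3 ∨ a2)   — complement / identity
= a1 ∧ (¬¬a3 ∨ a2)   — complement / identity
= a1 ∧ (a3 ∨ a2)   — double negation

a1 ∧ (a3 ∨ a2)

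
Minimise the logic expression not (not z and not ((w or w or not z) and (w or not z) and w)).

not (not z and not ((w or w or not z) and (w or not z) and w))
= not (not z and not ((w or not z) and (w or not z) and w))   [idempotence]
= not (not z and not ((w or not z) and w))   [idempotence]
= not (not z and not w)   [absorption]
= z or w   [De Morgan]

z or w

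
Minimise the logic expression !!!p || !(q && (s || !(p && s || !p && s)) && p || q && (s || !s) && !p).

!!!p || !(q && (s || !(p && s || !p && s)) && p || q && (s || !s) && !p)
= !!!p || !(q && (s || !s) && p || q && (s || !s) && !p)   — distribution
= !!!p || !(q && (s || !s))   — distribution
= !p || !(q && (s || !s))   — double negation
= !p || !q   — complement / identity

!p || !q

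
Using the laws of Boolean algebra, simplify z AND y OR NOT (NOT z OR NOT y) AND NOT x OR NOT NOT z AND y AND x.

z AND y

z AND y OR NOT (NOT z OR NOT y) AND NOT x OR NOT NOT z AND y AND x
= z AND y OR z AND y AND NOT x OR NOT NOT z AND y AND x
= z AND y OR NOT NOT z AND y AND x
= z AND y OR z AND y AND x
= z AND y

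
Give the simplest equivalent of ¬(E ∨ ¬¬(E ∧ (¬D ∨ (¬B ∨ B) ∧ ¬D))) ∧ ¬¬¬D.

¬(E ∨ ¬¬(E ∧ (¬D ∨ (¬B ∨ B) ∧ ¬D))) ∧ ¬¬¬D
= ¬(E ∨ ¬¬(E ∧ (¬D ∨ ¬D))) ∧ ¬¬¬D   (complement / identity)
= ¬(E ∨ ¬¬(E ∧ (¬D ∨ ¬D))) ∧ ¬D   (double negation)
= ¬(E ∨ ¬¬(E ∧ ¬D)) ∧ ¬D   (idempotence)
= ¬(E ∨ E ∧ ¬D) ∧ ¬D   (double negation)
= ¬E ∧ ¬D   (absorption)

¬E ∧ ¬D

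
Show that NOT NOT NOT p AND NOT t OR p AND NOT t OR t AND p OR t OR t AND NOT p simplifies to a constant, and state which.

TRUE

NOT NOT NOT p AND NOT t OR p AND NOT t OR t AND p OR t OR t AND NOT p
= NOT p AND NOT t OR p AND NOT t OR t AND p OR t OR t AND NOT p   [double negation]
= NOT t OR t AND p OR t OR t AND NOT p   [distribution]
= NOT t OR t OR t AND NOT p   [absorption]
= NOT t OR t   [absorption]
= TRUE   [complement]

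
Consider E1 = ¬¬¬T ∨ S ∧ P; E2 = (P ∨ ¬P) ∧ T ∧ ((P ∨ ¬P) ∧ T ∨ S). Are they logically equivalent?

E1: ¬¬¬T ∨ S ∧ P
    = ¬T ∨ S ∧ P   (double negation)
E2: (P ∨ ¬P) ∧ T ∧ ((P ∨ ¬P) ∧ T ∨ S)
    = (P ∨ ¬P) ∧ T   (absorption)
    = T   (complement / identity)
These differ: at P=0, S=0, T=0, E1 = 1 but E2 = 0.

No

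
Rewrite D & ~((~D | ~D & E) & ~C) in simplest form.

D & ~((~D | ~D & E) & ~C)
= D & ~(~D & ~C)   [absorption]
= D & (D | C)   [De Morgan]
= D   [absorption]

D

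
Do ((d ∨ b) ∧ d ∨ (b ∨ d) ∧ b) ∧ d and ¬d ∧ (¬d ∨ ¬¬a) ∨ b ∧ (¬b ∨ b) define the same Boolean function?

E1: ((d ∨ b) ∧ d ∨ (b ∨ d) ∧ b) ∧ d
    = (d ∨ (b ∨ d) ∧ b) ∧ d
    = (d ∨ b) ∧ d
    = d
E2: ¬d ∧ (¬d ∨ ¬¬a) ∨ b ∧ (¬b ∨ b)
    = ¬d ∧ (¬d ∨ a) ∨ b ∧ (¬b ∨ b)
    = ¬d ∧ (¬d ∨ a) ∨ b
    = ¬d ∨ b
These differ: at a=0, b=0, d=0, E1 = 0 but E2 = 1.

No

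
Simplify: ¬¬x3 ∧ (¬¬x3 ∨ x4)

x3

¬¬x3 ∧ (¬¬x3 ∨ x4)
= ¬¬x3   [absorption]
= x3   [double negation]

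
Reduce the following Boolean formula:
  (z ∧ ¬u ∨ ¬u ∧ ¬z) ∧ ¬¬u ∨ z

z

(z ∧ ¬u ∨ ¬u ∧ ¬z) ∧ ¬¬u ∨ z
= ¬u ∧ ¬¬u ∨ z   (distribution)
= ¬u ∧ u ∨ z   (double negation)
= z   (complement / identity)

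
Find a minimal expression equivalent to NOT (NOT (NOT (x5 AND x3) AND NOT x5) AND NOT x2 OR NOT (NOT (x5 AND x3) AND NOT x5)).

NOT x5

NOT (NOT (NOT (x5 AND x3) AND NOT x5) AND NOT x2 OR NOT (NOT (x5 AND x3) AND NOT x5))
= NOT NOT (NOT (x5 AND x3) AND NOT x5)   [absorption]
= NOT (x5 AND x3 OR x5)   [De Morgan]
= NOT x5   [absorption]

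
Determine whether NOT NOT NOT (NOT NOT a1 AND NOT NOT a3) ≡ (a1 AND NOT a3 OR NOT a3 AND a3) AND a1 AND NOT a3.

E1: NOT NOT NOT (NOT NOT a1 AND NOT NOT a3)
    = NOT (NOT NOT a1 AND NOT NOT a3)   — double negation
    = NOT a1 OR NOT a3   — De Morgan
E2: (a1 AND NOT a3 OR NOT a3 AND a3) AND a1 AND NOT a3
    = a1 AND NOT a3 AND a1 AND NOT a3   — complement / identity
    = a1 AND NOT a3   — idempotence
These differ: at a1=0, a3=0, E1 = 1 but E2 = 0.

No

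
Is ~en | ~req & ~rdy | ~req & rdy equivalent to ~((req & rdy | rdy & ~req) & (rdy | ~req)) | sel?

E1: ~en | ~req & ~rdy | ~req & rdy
    = ~en | ~req
E2: ~((req & rdy | rdy & ~req) & (rdy | ~req)) | sel
    = ~(rdy & (rdy | ~req)) | sel
    = ~rdy | sel
These differ: at en=0, rdy=1, req=1, sel=0, E1 = 1 but E2 = 0.

No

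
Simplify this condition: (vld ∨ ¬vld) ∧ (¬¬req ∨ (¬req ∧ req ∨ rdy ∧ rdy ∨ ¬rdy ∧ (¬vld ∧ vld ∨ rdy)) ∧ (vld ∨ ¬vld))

(vld ∨ ¬vld) ∧ (¬¬req ∨ (¬req ∧ req ∨ rdy ∧ rdy ∨ ¬rdy ∧ (¬vld ∧ vld ∨ rdy)) ∧ (vld ∨ ¬vld))
= (vld ∨ ¬vld) ∧ (¬¬req ∨ (¬req ∧ req ∨ rdy ∧ rdy ∨ ¬rdy ∧ rdy) ∧ (vld ∨ ¬vld))   (complement / identity)
= ¬¬req ∨ (¬req ∧ req ∨ rdy ∧ rdy ∨ ¬rdy ∧ rdy) ∧ (vld ∨ ¬vld)   (complement / identity)
= ¬¬req ∨ ¬req ∧ req ∨ rdy ∧ rdy ∨ ¬rdy ∧ rdy   (complement / identity)
= req ∨ ¬req ∧ req ∨ rdy ∧ rdy ∨ ¬rdy ∧ rdy   (double negation)
= req ∨ rdy ∧ rdy ∨ ¬rdy ∧ rdy   (complement / identity)
= req ∨ rdy   (distribution)

req ∨ rdy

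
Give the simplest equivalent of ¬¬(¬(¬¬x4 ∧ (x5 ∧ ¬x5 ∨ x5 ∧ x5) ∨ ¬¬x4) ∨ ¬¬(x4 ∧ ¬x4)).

¬¬(¬(¬¬x4 ∧ (x5 ∧ ¬x5 ∨ x5 ∧ x5) ∨ ¬¬x4) ∨ ¬¬(x4 ∧ ¬x4))
= ¬¬(¬(¬¬x4 ∧ (x5 ∧ ¬x5 ∨ x5 ∧ x5) ∨ ¬¬x4) ∨ x4 ∧ ¬x4)
= ¬¬(¬(¬¬x4 ∧ x5 ∨ ¬¬x4) ∨ x4 ∧ ¬x4)
= ¬¬(¬¬¬x4 ∨ x4 ∧ ¬x4)
= ¬¬¬¬¬x4
= ¬¬¬x4
= ¬x4

¬x4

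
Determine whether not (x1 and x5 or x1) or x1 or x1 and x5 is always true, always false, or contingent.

not (x1 and x5 or x1) or x1 or x1 and x5
= not (x1 and x5 or x1) or x1
= not x1 or x1
= True

always true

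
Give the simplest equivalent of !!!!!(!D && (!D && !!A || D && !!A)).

!!!!!(!D && (!D && !!A || D && !!A))
= !!!!!(!D && !!A)   — distribution
= !!!(!D && !!A)   — double negation
= !!(D || !A)   — De Morgan
= D || !A   — double negation

D || !A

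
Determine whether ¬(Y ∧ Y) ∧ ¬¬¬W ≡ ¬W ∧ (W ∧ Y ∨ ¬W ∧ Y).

E1: ¬(Y ∧ Y) ∧ ¬¬¬W
    = ¬(Y ∧ Y) ∧ ¬W   (double negation)
    = ¬Y ∧ ¬W   (idempotence)
E2: ¬W ∧ (W ∧ Y ∨ ¬W ∧ Y)
    = ¬W ∧ Y   (distribution)
These differ: at W=0, Y=0, E1 = 1 but E2 = 0.

No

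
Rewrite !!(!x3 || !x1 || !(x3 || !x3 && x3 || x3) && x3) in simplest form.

!x3 || !x1

!!(!x3 || !x1 || !(x3 || !x3 && x3 || x3) && x3)
= !!(!x3 || !x1 || !(x3 || x3) && x3)
= !x3 || !x1 || !(x3 || x3) && x3
= !x3 || !x1 || !x3 && x3
= !x3 || !x1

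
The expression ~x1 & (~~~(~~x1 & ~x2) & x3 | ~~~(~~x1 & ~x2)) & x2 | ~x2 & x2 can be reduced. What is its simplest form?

~x1 & (~~~(~~x1 & ~x2) & x3 | ~~~(~~x1 & ~x2)) & x2 | ~x2 & x2
= ~x1 & ~~~(~~x1 & ~x2) & x2 | ~x2 & x2   [absorption]
= ~x1 & ~~~(~~x1 & ~x2) & x2   [complement / identity]
= ~x1 & ~(~~x1 & ~x2) & x2   [double negation]
= ~x1 & (~x1 | x2) & x2   [De Morgan]
= ~x1 & x2   [absorption]

~x1 & x2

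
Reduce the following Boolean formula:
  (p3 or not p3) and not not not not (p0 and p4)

(p3 or not p3) and not not not not (p0 and p4)
= not not not not (p0 and p4)   [complement / identity]
= not not (p0 and p4)   [double negation]
= p0 and p4   [double negation]

p0 and p4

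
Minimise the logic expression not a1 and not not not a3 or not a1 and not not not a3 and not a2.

not a1 and not a3

not a1 and not not not a3 or not a1 and not not not a3 and not a2
= not a1 and not a3 or not a1 and not not not a3 and not a2   — double negation
= not a1 and not a3 or not a1 and not a3 and not a2   — double negation
= not a1 and not a3   — absorption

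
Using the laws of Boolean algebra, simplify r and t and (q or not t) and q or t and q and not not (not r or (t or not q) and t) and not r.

r and t and (q or not t) and q or t and q and not not (not r or (t or not q) and t) and not r
= r and t and (q or not t) and q or t and q and not not (not r or t) and not r   — absorption
= r and t and q or t and q and not not (not r or t) and not r   — absorption
= r and t and q or t and q and (not r or t) and not r   — double negation
= r and t and q or t and q and not r   — absorption
= t and q   — distribution

t and q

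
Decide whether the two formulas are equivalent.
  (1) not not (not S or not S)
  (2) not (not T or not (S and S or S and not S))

No

E1: not not (not S or not S)
    = not not not S
    = not S
E2: not (not T or not (S and S or S and not S))
    = T and (S and S or S and not S)
    = T and S
These differ: at S=0, T=0, E1 = 1 but E2 = 0.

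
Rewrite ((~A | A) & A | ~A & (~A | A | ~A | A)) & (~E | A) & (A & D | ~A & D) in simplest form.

(~E | A) & D

((~A | A) & A | ~A & (~A | A | ~A | A)) & (~E | A) & (A & D | ~A & D)
= ((~A | A) & A | ~A & (~A | A | ~A | A)) & (~E | A) & D
= ((~A | A) & A | ~A & (~A | A)) & (~E | A) & D
= (~A | A) & (~E | A) & D
= (~E | A) & D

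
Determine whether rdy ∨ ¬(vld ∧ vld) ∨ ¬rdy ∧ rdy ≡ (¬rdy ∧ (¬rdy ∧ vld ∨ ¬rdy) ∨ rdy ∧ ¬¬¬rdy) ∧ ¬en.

No

E1: rdy ∨ ¬(vld ∧ vld) ∨ ¬rdy ∧ rdy
    = rdy ∨ ¬vld ∨ ¬rdy ∧ rdy   — idempotence
    = rdy ∨ ¬vld   — complement / identity
E2: (¬rdy ∧ (¬rdy ∧ vld ∨ ¬rdy) ∨ rdy ∧ ¬¬¬rdy) ∧ ¬en
    = (¬rdy ∧ ¬rdy ∨ rdy ∧ ¬¬¬rdy) ∧ ¬en   — absorption
    = (¬rdy ∧ ¬rdy ∨ rdy ∧ ¬rdy) ∧ ¬en   — double negation
    = ¬rdy ∧ ¬en   — distribution
These differ: at en=1, rdy=1, vld=0, E1 = 1 but E2 = 0.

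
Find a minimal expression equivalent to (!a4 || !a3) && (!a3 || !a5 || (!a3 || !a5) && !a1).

!a4 && !a5 || !a3

(!a4 || !a3) && (!a3 || !a5 || (!a3 || !a5) && !a1)
= (!a4 || !a3) && (!a3 || !a5)   — absorption
= !a4 && !a5 || !a3   — distribution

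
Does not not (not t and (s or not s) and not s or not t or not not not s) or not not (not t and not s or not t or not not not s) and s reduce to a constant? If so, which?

no

not not (not t and (s or not s) and not s or not t or not not not s) or not not (not t and not s or not t or not not not s) and s
= not not (not t and not s or not t or not not not s) or not not (not t and not s or not t or not not not s) and s   — complement / identity
= not not (not t and not s or not t or not not not s)   — absorption
= not t and not s or not t or not not not s   — double negation
= not t and not s or not t or not s   — double negation
= not t or not s   — absorption
This depends on s, t, so it is not a constant.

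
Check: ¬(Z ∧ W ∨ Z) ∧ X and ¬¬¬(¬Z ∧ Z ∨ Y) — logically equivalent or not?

E1: ¬(Z ∧ W ∨ Z) ∧ X
    = ¬Z ∧ X
E2: ¬¬¬(¬Z ∧ Z ∨ Y)
    = ¬(¬Z ∧ Z ∨ Y)
    = ¬Y
These differ: at W=0, X=0, Y=0, Z=0, E1 = 0 but E2 = 1.

No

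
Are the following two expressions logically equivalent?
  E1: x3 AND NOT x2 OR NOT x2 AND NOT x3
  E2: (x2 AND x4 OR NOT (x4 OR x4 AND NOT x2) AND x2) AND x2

E1: x3 AND NOT x2 OR NOT x2 AND NOT x3
    = NOT x2   — distribution
E2: (x2 AND x4 OR NOT (x4 OR x4 AND NOT x2) AND x2) AND x2
    = (x2 AND x4 OR NOT x4 AND x2) AND x2   — absorption
    = x2 AND x2   — distribution
    = x2   — idempotence
These differ: at x2=1, x3=0, x4=0, E1 = 0 but E2 = 1.

No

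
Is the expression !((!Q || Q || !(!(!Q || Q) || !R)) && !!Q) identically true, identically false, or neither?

neither

!((!Q || Q || !(!(!Q || Q) || !R)) && !!Q)
= !((!Q || Q || (!Q || Q) && R) && !!Q)   [De Morgan]
= !((!Q || Q) && !!Q)   [absorption]
= !!!Q   [complement / identity]
= !Q   [double negation]
This depends on Q, so it is not a constant.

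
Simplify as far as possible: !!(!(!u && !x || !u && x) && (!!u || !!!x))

!!(!(!u && !x || !u && x) && (!!u || !!!x))
= !(!u && !x || !u && x) && (!!u || !!!x)
= !!u && (!!u || !!!x)
= !!u && (!!u || !x)
= !!u
= u

u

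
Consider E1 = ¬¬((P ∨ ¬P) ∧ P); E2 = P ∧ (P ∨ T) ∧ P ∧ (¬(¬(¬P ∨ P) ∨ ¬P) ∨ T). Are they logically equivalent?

E1: ¬¬((P ∨ ¬P) ∧ P)
    = ¬¬P   — complement / identity
    = P   — double negation
E2: P ∧ (P ∨ T) ∧ P ∧ (¬(¬(¬P ∨ P) ∨ ¬P) ∨ T)
    = P ∧ (P ∨ T) ∧ P ∧ ((¬P ∨ P) ∧ P ∨ T)   — De Morgan
    = P ∧ (P ∨ T) ∧ P ∧ (P ∨ T)   — complement / identity
    = P ∧ (P ∨ T)   — idempotence
    = P   — absorption
Both reduce to P, so they are equivalent.

Yes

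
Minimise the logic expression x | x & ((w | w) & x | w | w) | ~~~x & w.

x | x & ((w | w) & x | w | w) | ~~~x & w
= x | x & (w | w) | ~~~x & w   — absorption
= x | x & w | ~~~x & w   — idempotence
= x | x & w | ~x & w   — double negation
= x | w   — distribution

x | w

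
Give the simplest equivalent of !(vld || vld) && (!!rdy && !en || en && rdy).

!(vld || vld) && (!!rdy && !en || en && rdy)
= !(vld || vld) && (rdy && !en || en && rdy)
= !(vld || vld) && rdy
= !vld && rdy

!vld && rdy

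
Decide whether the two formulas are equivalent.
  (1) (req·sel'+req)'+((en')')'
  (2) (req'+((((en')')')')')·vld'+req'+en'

Yes

E1: (req·sel'+req)'+((en')')'
    = (req·sel'+req)'+en'
    = req'+en'
E2: (req'+((((en')')')')')·vld'+req'+en'
    = (req'+((en')')')·vld'+req'+en'
    = (req'+en')·vld'+req'+en'
    = req'+en'
Both reduce to req'+en', so they are equivalent.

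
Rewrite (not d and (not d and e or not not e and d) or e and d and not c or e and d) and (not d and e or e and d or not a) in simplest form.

e

(not d and (not d and e or not not e and d) or e and d and not c or e and d) and (not d and e or e and d or not a)
= (not d and (not d and e or e and d) or e and d and not c or e and d) and (not d and e or e and d or not a)   [double negation]
= (not d and e or e and d and not c or e and d) and (not d and e or e and d or not a)   [distribution]
= (not d and e or e and d) and (not d and e or e and d or not a)   [absorption]
= not d and e or e and d   [absorption]
= e   [distribution]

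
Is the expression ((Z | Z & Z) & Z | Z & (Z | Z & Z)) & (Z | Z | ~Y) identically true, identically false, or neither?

neither

((Z | Z & Z) & Z | Z & (Z | Z & Z)) & (Z | Z | ~Y)
= (Z | Z) & (Z | Z & Z) & (Z | Z | ~Y)   [distribution]
= (Z | Z) & (Z | Z) & (Z | Z | ~Y)   [idempotence]
= (Z | Z) & (Z | Z | ~Y)   [idempotence]
= Z | Z   [absorption]
= Z   [idempotence]
This depends on Z, so it is not a constant.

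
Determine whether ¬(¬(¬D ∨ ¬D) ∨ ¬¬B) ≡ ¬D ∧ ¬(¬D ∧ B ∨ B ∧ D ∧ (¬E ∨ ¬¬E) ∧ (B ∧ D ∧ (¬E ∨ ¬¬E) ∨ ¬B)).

Yes

E1: ¬(¬(¬D ∨ ¬D) ∨ ¬¬B)
    = (¬D ∨ ¬D) ∧ ¬B   [De Morgan]
    = ¬D ∧ ¬B   [idempotence]
E2: ¬D ∧ ¬(¬D ∧ B ∨ B ∧ D ∧ (¬E ∨ ¬¬E) ∧ (B ∧ D ∧ (¬E ∨ ¬¬E) ∨ ¬B))
    = ¬D ∧ ¬(¬D ∧ B ∨ B ∧ D ∧ (¬E ∨ ¬¬E))   [absorption]
    = ¬D ∧ ¬(¬D ∧ B ∨ B ∧ D ∧ (¬E ∨ E))   [double negation]
    = ¬D ∧ ¬(¬D ∧ B ∨ B ∧ D)   [complement / identity]
    = ¬D ∧ ¬B   [distribution]
Both reduce to ¬D ∧ ¬B, so they are equivalent.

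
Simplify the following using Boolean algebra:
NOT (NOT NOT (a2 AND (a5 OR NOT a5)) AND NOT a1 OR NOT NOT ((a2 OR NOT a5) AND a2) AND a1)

NOT (NOT NOT (a2 AND (a5 OR NOT a5)) AND NOT a1 OR NOT NOT ((a2 OR NOT a5) AND a2) AND a1)
= NOT (NOT NOT (a2 AND (a5 OR NOT a5)) AND NOT a1 OR NOT NOT a2 AND a1)   (absorption)
= NOT (NOT NOT a2 AND NOT a1 OR NOT NOT a2 AND a1)   (complement / identity)
= NOT NOT NOT a2   (distribution)
= NOT a2   (double negation)

NOT a2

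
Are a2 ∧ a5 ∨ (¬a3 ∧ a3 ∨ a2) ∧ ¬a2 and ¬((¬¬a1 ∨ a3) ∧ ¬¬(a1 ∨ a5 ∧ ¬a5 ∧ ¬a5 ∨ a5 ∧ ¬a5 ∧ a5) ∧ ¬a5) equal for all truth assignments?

No

E1: a2 ∧ a5 ∨ (¬a3 ∧ a3 ∨ a2) ∧ ¬a2
    = a2 ∧ a5 ∨ a2 ∧ ¬a2   [complement / identity]
    = a2 ∧ a5   [complement / identity]
E2: ¬((¬¬a1 ∨ a3) ∧ ¬¬(a1 ∨ a5 ∧ ¬a5 ∧ ¬a5 ∨ a5 ∧ ¬a5 ∧ a5) ∧ ¬a5)
    = ¬((¬¬a1 ∨ a3) ∧ ¬¬(a1 ∨ a5 ∧ ¬a5) ∧ ¬a5)   [distribution]
    = ¬((¬¬a1 ∨ a3) ∧ ¬¬a1 ∧ ¬a5)   [complement / identity]
    = ¬(¬¬a1 ∧ ¬a5)   [absorption]
    = ¬a1 ∨ a5   [De Morgan]
These differ: at a1=0, a2=1, a3=0, a5=0, E1 = 0 but E2 = 1.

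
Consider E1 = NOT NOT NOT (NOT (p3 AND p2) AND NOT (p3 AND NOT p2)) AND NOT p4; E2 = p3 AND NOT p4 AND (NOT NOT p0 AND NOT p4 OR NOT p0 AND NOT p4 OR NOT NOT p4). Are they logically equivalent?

Yes

E1: NOT NOT NOT (NOT (p3 AND p2) AND NOT (p3 AND NOT p2)) AND NOT p4
    = NOT NOT (p3 AND p2 OR p3 AND NOT p2) AND NOT p4   [De Morgan]
    = NOT NOT p3 AND NOT p4   [distribution]
    = p3 AND NOT p4   [double negation]
E2: p3 AND NOT p4 AND (NOT NOT p0 AND NOT p4 OR NOT p0 AND NOT p4 OR NOT NOT p4)
    = p3 AND NOT p4 AND (p0 AND NOT p4 OR NOT p0 AND NOT p4 OR NOT NOT p4)   [double negation]
    = p3 AND NOT p4 AND (p0 AND NOT p4 OR NOT p0 AND NOT p4 OR p4)   [double negation]
    = p3 AND NOT p4 AND (NOT p4 OR p4)   [distribution]
    = p3 AND NOT p4   [complement / identity]
Both reduce to p3 AND NOT p4, so they are equivalent.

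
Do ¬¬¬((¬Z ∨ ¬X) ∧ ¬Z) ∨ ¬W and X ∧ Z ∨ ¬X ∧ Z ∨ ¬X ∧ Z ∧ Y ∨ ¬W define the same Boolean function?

Yes

E1: ¬¬¬((¬Z ∨ ¬X) ∧ ¬Z) ∨ ¬W
    = ¬((¬Z ∨ ¬X) ∧ ¬Z) ∨ ¬W   (double negation)
    = ¬¬Z ∨ ¬W   (absorption)
    = Z ∨ ¬W   (double negation)
E2: X ∧ Z ∨ ¬X ∧ Z ∨ ¬X ∧ Z ∧ Y ∨ ¬W
    = X ∧ Z ∨ ¬X ∧ Z ∨ ¬W   (absorption)
    = Z ∨ ¬W   (distribution)
Both reduce to Z ∨ ¬W, so they are equivalent.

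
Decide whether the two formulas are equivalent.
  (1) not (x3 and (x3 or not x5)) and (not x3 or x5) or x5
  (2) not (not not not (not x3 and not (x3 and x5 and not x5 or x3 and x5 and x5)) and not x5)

E1: not (x3 and (x3 or not x5)) and (not x3 or x5) or x5
    = not x3 and (not x3 or x5) or x5
    = not x3 or x5
E2: not (not not not (not x3 and not (x3 and x5 and not x5 or x3 and x5 and x5)) and not x5)
    = not (not not not (not x3 and not (x3 and x5)) and not x5)
    = not (not not (x3 or x3 and x5) and not x5)
    = not (not not x3 and not x5)
    = not x3 or x5
Both reduce to not x3 or x5, so they are equivalent.

Yes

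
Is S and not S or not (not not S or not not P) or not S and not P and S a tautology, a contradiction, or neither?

neither

S and not S or not (not not S or not not P) or not S and not P and S
= S and not S or not S and not P or not S and not P and S   — De Morgan
= not S and not P or not S and not P and S   — complement / identity
= not S and not P   — absorption
This depends on P, S, so it is not a constant.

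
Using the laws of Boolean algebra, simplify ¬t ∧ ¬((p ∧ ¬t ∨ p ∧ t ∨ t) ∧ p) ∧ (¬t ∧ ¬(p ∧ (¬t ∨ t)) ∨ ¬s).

¬t ∧ ¬((p ∧ ¬t ∨ p ∧ t ∨ t) ∧ p) ∧ (¬t ∧ ¬(p ∧ (¬t ∨ t)) ∨ ¬s)
= ¬t ∧ ¬((p ∨ t) ∧ p) ∧ (¬t ∧ ¬(p ∧ (¬t ∨ t)) ∨ ¬s)
= ¬t ∧ ¬((p ∨ t) ∧ p) ∧ (¬t ∧ ¬p ∨ ¬s)
= ¬t ∧ ¬p ∧ (¬t ∧ ¬p ∨ ¬s)
= ¬t ∧ ¬p

¬t ∧ ¬p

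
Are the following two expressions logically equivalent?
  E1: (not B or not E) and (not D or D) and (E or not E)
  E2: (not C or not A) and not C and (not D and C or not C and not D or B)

E1: (not B or not E) and (not D or D) and (E or not E)
    = (not B or not E) and (E or not E)   — complement / identity
    = not B or not E   — complement / identity
E2: (not C or not A) and not C and (not D and C or not C and not D or B)
    = (not C or not A) and not C and (not D or B)   — distribution
    = not C and (not D or B)   — absorption
These differ: at A=1, B=0, C=1, D=1, E=1, E1 = 1 but E2 = 0.

No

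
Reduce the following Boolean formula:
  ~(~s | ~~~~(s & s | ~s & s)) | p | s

p | s

~(~s | ~~~~(s & s | ~s & s)) | p | s
= s & ~~~(s & s | ~s & s) | p | s   (De Morgan)
= s & ~~~s | p | s   (distribution)
= s & ~s | p | s   (double negation)
= p | s   (complement / identity)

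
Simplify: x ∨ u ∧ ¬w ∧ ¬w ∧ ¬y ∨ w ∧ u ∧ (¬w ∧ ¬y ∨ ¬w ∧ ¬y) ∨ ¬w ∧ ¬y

x ∨ u ∧ ¬w ∧ ¬w ∧ ¬y ∨ w ∧ u ∧ (¬w ∧ ¬y ∨ ¬w ∧ ¬y) ∨ ¬w ∧ ¬y
= x ∨ u ∧ ¬w ∧ ¬w ∧ ¬y ∨ w ∧ u ∧ ¬w ∧ ¬y ∨ ¬w ∧ ¬y   (idempotence)
= x ∨ ¬w ∧ ¬y ∧ (u ∧ ¬w ∨ w ∧ u) ∨ ¬w ∧ ¬y   (distribution)
= x ∨ ¬w ∧ ¬y ∧ u ∨ ¬w ∧ ¬y   (distribution)
= x ∨ ¬w ∧ ¬y   (absorption)

x ∨ ¬w ∧ ¬y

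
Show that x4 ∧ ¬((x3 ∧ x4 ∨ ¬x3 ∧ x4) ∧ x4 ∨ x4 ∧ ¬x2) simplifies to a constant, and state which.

x4 ∧ ¬((x3 ∧ x4 ∨ ¬x3 ∧ x4) ∧ x4 ∨ x4 ∧ ¬x2)
= x4 ∧ ¬(x4 ∧ x4 ∨ x4 ∧ ¬x2)
= x4 ∧ ¬((x4 ∨ ¬x2) ∧ x4)
= x4 ∧ ¬x4
= False

False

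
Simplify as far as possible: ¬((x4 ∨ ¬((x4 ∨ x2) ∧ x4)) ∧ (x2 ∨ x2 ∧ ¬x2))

¬x2

¬((x4 ∨ ¬((x4 ∨ x2) ∧ x4)) ∧ (x2 ∨ x2 ∧ ¬x2))
= ¬((x4 ∨ ¬x4) ∧ (x2 ∨ x2 ∧ ¬x2))   (absorption)
= ¬((x4 ∨ ¬x4) ∧ x2)   (complement / identity)
= ¬x2   (complement / identity)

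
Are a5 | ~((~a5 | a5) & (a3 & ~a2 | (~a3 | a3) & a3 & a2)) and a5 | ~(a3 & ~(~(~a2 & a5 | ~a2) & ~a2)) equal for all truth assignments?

E1: a5 | ~((~a5 | a5) & (a3 & ~a2 | (~a3 | a3) & a3 & a2))
    = a5 | ~((~a5 | a5) & (a3 & ~a2 | a3 & a2))   — complement / identity
    = a5 | ~((~a5 | a5) & a3)   — distribution
    = a5 | ~a3   — complement / identity
E2: a5 | ~(a3 & ~(~(~a2 & a5 | ~a2) & ~a2))
    = a5 | ~(a3 & (~a2 & a5 | ~a2 | a2))   — De Morgan
    = a5 | ~(a3 & (~a2 | a2))   — absorption
    = a5 | ~a3   — complement / identity
Both reduce to a5 | ~a3, so they are equivalent.

Yes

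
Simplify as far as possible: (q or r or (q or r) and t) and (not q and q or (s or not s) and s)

(q or r or (q or r) and t) and (not q and q or (s or not s) and s)
= (q or r or (q or r) and t) and (not q and q or s)   (complement / identity)
= (q or r) and (not q and q or s)   (absorption)
= (q or r) and s   (complement / identity)

(q or r) and s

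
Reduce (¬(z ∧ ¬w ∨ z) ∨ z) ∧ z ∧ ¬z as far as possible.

(¬(z ∧ ¬w ∨ z) ∨ z) ∧ z ∧ ¬z
= (¬z ∨ z) ∧ z ∧ ¬z   — absorption
= z ∧ ¬z   — complement / identity
= False   — complement

False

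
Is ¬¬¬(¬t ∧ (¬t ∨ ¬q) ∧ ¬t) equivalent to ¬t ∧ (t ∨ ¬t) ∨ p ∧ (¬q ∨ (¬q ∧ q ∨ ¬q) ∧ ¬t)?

E1: ¬¬¬(¬t ∧ (¬t ∨ ¬q) ∧ ¬t)
    = ¬(¬t ∧ (¬t ∨ ¬q) ∧ ¬t)   [double negation]
    = ¬(¬t ∧ ¬t)   [absorption]
    = ¬¬t   [idempotence]
    = t   [double negation]
E2: ¬t ∧ (t ∨ ¬t) ∨ p ∧ (¬q ∨ (¬q ∧ q ∨ ¬q) ∧ ¬t)
    = ¬t ∨ p ∧ (¬q ∨ (¬q ∧ q ∨ ¬q) ∧ ¬t)   [complement / identity]
    = ¬t ∨ p ∧ (¬q ∨ ¬q ∧ ¬t)   [complement / identity]
    = ¬t ∨ p ∧ ¬q   [absorption]
These differ: at p=0, q=1, t=0, E1 = 0 but E2 = 1.

No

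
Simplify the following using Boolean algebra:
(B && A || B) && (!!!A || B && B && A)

B

(B && A || B) && (!!!A || B && B && A)
= (B && A || B) && (!!!A || B && A)   — idempotence
= (B && A || B) && (!A || B && A)   — double negation
= B && !A || B && A   — distribution
= B   — distribution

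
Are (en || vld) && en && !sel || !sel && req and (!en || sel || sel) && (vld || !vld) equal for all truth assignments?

No

E1: (en || vld) && en && !sel || !sel && req
    = en && !sel || !sel && req   [absorption]
    = !sel && (en || req)   [distribution]
E2: (!en || sel || sel) && (vld || !vld)
    = (!en || sel) && (vld || !vld)   [idempotence]
    = !en || sel   [complement / identity]
These differ: at en=0, req=1, sel=1, vld=1, E1 = 0 but E2 = 1.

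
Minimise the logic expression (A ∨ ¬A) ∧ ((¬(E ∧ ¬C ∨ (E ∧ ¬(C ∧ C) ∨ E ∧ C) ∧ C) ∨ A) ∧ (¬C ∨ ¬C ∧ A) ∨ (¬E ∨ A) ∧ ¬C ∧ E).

(¬E ∨ A) ∧ ¬C

(A ∨ ¬A) ∧ ((¬(E ∧ ¬C ∨ (E ∧ ¬(C ∧ C) ∨ E ∧ C) ∧ C) ∨ A) ∧ (¬C ∨ ¬C ∧ A) ∨ (¬E ∨ A) ∧ ¬C ∧ E)
= (A ∨ ¬A) ∧ ((¬(E ∧ ¬C ∨ (E ∧ ¬C ∨ E ∧ C) ∧ C) ∨ A) ∧ (¬C ∨ ¬C ∧ A) ∨ (¬E ∨ A) ∧ ¬C ∧ E)   — idempotence
= (¬(E ∧ ¬C ∨ (E ∧ ¬C ∨ E ∧ C) ∧ C) ∨ A) ∧ (¬C ∨ ¬C ∧ A) ∨ (¬E ∨ A) ∧ ¬C ∧ E   — complement / identity
= (¬(E ∧ ¬C ∨ E ∧ C) ∨ A) ∧ (¬C ∨ ¬C ∧ A) ∨ (¬E ∨ A) ∧ ¬C ∧ E   — distribution
= (¬E ∨ A) ∧ (¬C ∨ ¬C ∧ A) ∨ (¬E ∨ A) ∧ ¬C ∧ E   — distribution
= (¬E ∨ A) ∧ ¬C ∨ (¬E ∨ A) ∧ ¬C ∧ E   — absorption
= (¬E ∨ A) ∧ ¬C   — absorption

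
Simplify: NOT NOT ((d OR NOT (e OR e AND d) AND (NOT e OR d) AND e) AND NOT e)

NOT NOT ((d OR NOT (e OR e AND d) AND (NOT e OR d) AND e) AND NOT e)
= NOT NOT ((d OR NOT e AND (NOT e OR d) AND e) AND NOT e)
= NOT NOT ((d OR NOT e AND e) AND NOT e)
= (d OR NOT e AND e) AND NOT e
= d AND NOT e

d AND NOT e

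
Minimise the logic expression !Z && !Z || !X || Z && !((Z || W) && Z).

!Z || !X

!Z && !Z || !X || Z && !((Z || W) && Z)
= !Z || !X || Z && !((Z || W) && Z)   [idempotence]
= !Z || !X || Z && !Z   [absorption]
= !Z || !X   [complement / identity]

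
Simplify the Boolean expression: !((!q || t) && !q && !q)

!((!q || t) && !q && !q)
= !(!q && !q)
= q || q
= q

q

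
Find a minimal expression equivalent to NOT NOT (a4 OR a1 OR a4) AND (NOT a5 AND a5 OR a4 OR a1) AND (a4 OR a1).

a4 OR a1

NOT NOT (a4 OR a1 OR a4) AND (NOT a5 AND a5 OR a4 OR a1) AND (a4 OR a1)
= NOT NOT (a4 OR a1 OR a4) AND (a4 OR a1) AND (a4 OR a1)   — complement / identity
= (a4 OR a1 OR a4) AND (a4 OR a1) AND (a4 OR a1)   — double negation
= (a4 OR a1 OR a4) AND (a4 OR a1)   — idempotence
= a4 OR (a1 OR a4) AND a1   — distribution
= a4 OR a1   — absorption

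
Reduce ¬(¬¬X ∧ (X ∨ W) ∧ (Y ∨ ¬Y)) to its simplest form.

¬X

¬(¬¬X ∧ (X ∨ W) ∧ (Y ∨ ¬Y))
= ¬(X ∧ (X ∨ W) ∧ (Y ∨ ¬Y))   (double negation)
= ¬(X ∧ (X ∨ W))   (complement / identity)
= ¬X   (absorption)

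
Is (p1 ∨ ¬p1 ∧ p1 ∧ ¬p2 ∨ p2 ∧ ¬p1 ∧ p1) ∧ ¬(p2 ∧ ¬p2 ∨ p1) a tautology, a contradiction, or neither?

contradiction

(p1 ∨ ¬p1 ∧ p1 ∧ ¬p2 ∨ p2 ∧ ¬p1 ∧ p1) ∧ ¬(p2 ∧ ¬p2 ∨ p1)
= (p1 ∨ ¬p1 ∧ p1) ∧ ¬(p2 ∧ ¬p2 ∨ p1)   [distribution]
= (p1 ∨ ¬p1 ∧ p1) ∧ ¬p1   [complement / identity]
= p1 ∧ ¬p1   [complement / identity]
= False   [complement]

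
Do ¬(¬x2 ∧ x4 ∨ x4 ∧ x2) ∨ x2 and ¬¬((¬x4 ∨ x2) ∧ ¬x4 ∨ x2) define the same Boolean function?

E1: ¬(¬x2 ∧ x4 ∨ x4 ∧ x2) ∨ x2
    = ¬x4 ∨ x2
E2: ¬¬((¬x4 ∨ x2) ∧ ¬x4 ∨ x2)
    = ¬¬(¬x4 ∨ x2)
    = ¬x4 ∨ x2
Both reduce to ¬x4 ∨ x2, so they are equivalent.

Yes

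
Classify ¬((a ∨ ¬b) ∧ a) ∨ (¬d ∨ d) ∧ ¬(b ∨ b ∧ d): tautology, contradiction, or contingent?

¬((a ∨ ¬b) ∧ a) ∨ (¬d ∨ d) ∧ ¬(b ∨ b ∧ d)
= ¬a ∨ (¬d ∨ d) ∧ ¬(b ∨ b ∧ d)
= ¬a ∨ ¬(b ∨ b ∧ d)
= ¬a ∨ ¬b
This depends on a, b, so it is not a constant.

contingent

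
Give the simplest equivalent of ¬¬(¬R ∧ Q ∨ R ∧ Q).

¬¬(¬R ∧ Q ∨ R ∧ Q)
= ¬R ∧ Q ∨ R ∧ Q   — double negation
= Q   — distribution

Q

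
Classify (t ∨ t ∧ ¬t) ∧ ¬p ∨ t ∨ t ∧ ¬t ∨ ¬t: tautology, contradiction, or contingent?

tautology

(t ∨ t ∧ ¬t) ∧ ¬p ∨ t ∨ t ∧ ¬t ∨ ¬t
= t ∨ t ∧ ¬t ∨ ¬t   [absorption]
= t ∨ ¬t   [complement / identity]
= True   [complement]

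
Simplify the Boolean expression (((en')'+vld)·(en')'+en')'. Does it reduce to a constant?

(((en')'+vld)·(en')'+en')'
= ((en')'+en')'   [absorption]
= en'·en   [De Morgan]
= 0   [complement]

0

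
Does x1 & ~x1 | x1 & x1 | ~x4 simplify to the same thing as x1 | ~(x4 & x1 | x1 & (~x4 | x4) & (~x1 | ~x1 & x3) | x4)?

Yes

E1: x1 & ~x1 | x1 & x1 | ~x4
    = x1 | ~x4
E2: x1 | ~(x4 & x1 | x1 & (~x4 | x4) & (~x1 | ~x1 & x3) | x4)
    = x1 | ~(x4 & x1 | x1 & (~x4 | x4) & ~x1 | x4)
    = x1 | ~(x4 & x1 | x1 & ~x1 | x4)
    = x1 | ~(x4 & x1 | x4)
    = x1 | ~x4
Both reduce to x1 | ~x4, so they are equivalent.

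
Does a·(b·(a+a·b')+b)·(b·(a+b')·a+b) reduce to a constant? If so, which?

no

a·(b·(a+a·b')+b)·(b·(a+b')·a+b)
= a·(b·(a+a·b')+b)·(b·a+b)   [absorption]
= a·(b·a+b)·(b·a+b)   [absorption]
= a·(b·a+b)   [idempotence]
= a·b   [absorption]
This depends on a, b, so it is not a constant.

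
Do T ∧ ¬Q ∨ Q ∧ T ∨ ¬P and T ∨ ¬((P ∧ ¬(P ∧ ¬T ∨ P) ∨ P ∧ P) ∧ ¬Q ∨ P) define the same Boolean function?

E1: T ∧ ¬Q ∨ Q ∧ T ∨ ¬P
    = T ∨ ¬P   — distribution
E2: T ∨ ¬((P ∧ ¬(P ∧ ¬T ∨ P) ∨ P ∧ P) ∧ ¬Q ∨ P)
    = T ∨ ¬((P ∧ ¬P ∨ P ∧ P) ∧ ¬Q ∨ P)   — absorption
    = T ∨ ¬(P ∧ ¬Q ∨ P)   — distribution
    = T ∨ ¬P   — absorption
Both reduce to T ∨ ¬P, so they are equivalent.

Yes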